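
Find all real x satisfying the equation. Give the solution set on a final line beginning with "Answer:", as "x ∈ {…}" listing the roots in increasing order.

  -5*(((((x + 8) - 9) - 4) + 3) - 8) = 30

Step 1. [-5*(((((x + 8) - 9) - 4) + 3) - 8) = 30] LHS = -5·(…); ÷-5 both sides ⇒ div: ((((x + 8) - 9) - 4) + 3) - 8 = -6.
Step 2. [((((x + 8) - 9) - 4) + 3) - 8 = -6] -8 is outermost — add 8 both sides. So sub: (((x + 8) - 9) - 4) + 3 = 2.
Step 3. [(((x + 8) - 9) - 4) + 3 = 2] 3 comes off first (subtract 3) ⇒ sub: ((x + 8) - 9) - 4 = -1.
Step 4. [((x + 8) - 9) - 4 = -1] peel the -4: add 4 from each side. So sub: (x + 8) - 9 = 3.
Step 5. [(x + 8) - 9 = 3] add 9: x sits inside (… - 9), so sub: x + 8 = 12.
Step 6. [x + 8 = 12] 8 comes off first (subtract 8), so sub: x = 4.

Answer: x ∈ {4}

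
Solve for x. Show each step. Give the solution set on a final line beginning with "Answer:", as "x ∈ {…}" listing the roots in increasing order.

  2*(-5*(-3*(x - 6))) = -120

Step 1. [2*(-5*(-3*(x - 6))) = -120] LHS = 2·(…); ÷2 both sides, so div: -5*(-3*(x - 6)) = -60.
Step 2. [-5*(-3*(x - 6)) = -60] LHS = -5·(…); ÷-5 both sides ⇒ div: -3*(x - 6) = 12.
Step 3. [-3*(x - 6) = 12] divide by the outer -3. So div: x - 6 = -4.
Step 4. [x - 6 = -4] add 6: x sits inside (… - 6) ⇒ sub: x = 2.

Answer: x ∈ {2}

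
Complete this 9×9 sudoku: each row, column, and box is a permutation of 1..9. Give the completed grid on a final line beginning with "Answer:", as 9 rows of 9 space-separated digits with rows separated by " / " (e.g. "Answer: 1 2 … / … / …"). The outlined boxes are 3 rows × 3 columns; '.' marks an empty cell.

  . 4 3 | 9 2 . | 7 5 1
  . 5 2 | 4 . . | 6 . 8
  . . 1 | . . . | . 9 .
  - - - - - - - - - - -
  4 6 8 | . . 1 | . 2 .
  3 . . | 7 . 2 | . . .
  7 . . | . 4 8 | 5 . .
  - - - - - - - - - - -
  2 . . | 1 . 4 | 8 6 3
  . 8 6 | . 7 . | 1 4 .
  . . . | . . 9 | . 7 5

Step 1. [r7c5∈{5}] only 5 remains possible at r7c5. So r7c5=5.
Step 2. [r8c6∈{3}] r8c6's peers cover all but 3, so r8c6=3.
Step 3. [r8c9∈{2,9}] r8c9 is the only open cell in box 9 admitting 9, so r8c9=9.
Step 4. [r1c6∈{6}] r1c6 is down to just 6. So r1c6=6.
Step 5. [r6c3∈{9}] r6c3's peers cover all but 9. So r6c3=9.
Step 6. [r2c8∈{3}] r2c8's peers cover all but 3 ⇒ r2c8=3.
Step 7. [r6c4∈{3,6}] in row 6, 3 fits only at r6c4, so r6c4=3.
Step 8. [r5c5∈{6,9}] 6 has one home in box 5: r5c5. So r5c5=6.
Step 9. [r5c2∈{1}] nothing but 1 survives at r5c2 ⇒ r5c2=1.
Step 10. [r5c7∈{4,9}] r5c7 is the only open cell in row 5 admitting 9 ⇒ r5c7=9.
Step 11. [r3c9∈{2,4}] col 9 places 2 nowhere but r3c9. So r3c9=2.
Step 12. [r3c2∈{7}] r3c2 is down to just 7. So r3c2=7.
Step 13. [r9c4∈{2,6,8}] r9c4 is the only open cell in row 9 admitting 6 ⇒ r9c4=6.
Step 14. [r3c4∈{5,8}] r3c4 is the only open cell in col 4 admitting 8, so r3c4=8.
Step 15. [r5c9∈{4}] r5c9 has the single candidate 4 ⇒ r5c9=4.
Step 16. [r5c3∈{5}] r5c3's peers cover all but 5 ⇒ r5c3=5.
Step 17. [r6c2∈{2}] only 2 remains possible at r6c2, so r6c2=2.
Step 18. [r8c1∈{5}] only 5 remains possible at r8c1 ⇒ r8c1=5.
Step 19. [r7c2∈{9}] only 9 remains possible at r7c2 ⇒ r7c2=9.
Step 20. [r2c5∈{1}] only 1 remains possible at r2c5, so r2c5=1.
Step 21. [r4c9∈{7}] r4c9's peers cover all but 7. So r4c9=7.
Step 22. [r4c7∈{3}] r4c7 has the single candidate 3 ⇒ r4c7=3.
Step 23. [r3c6∈{5}] only 5 remains possible at r3c6, so r3c6=5.
Step 24. [r7c3∈{7}] only 7 remains possible at r7c3, so r7c3=7.
Step 25. [r3c1∈{6}] r3c1 has the single candidate 6. So r3c1=6.
Step 26. [r1c1∈{8}] r1c1's peers cover all but 8, so r1c1=8.
Step 27. [r3c5∈{3}] only 3 remains possible at r3c5. So r3c5=3.
Step 28. [r8c4∈{2}] nothing but 2 survives at r8c4 ⇒ r8c4=2.
Step 29. [r9c3∈{4}] r9c3 has the single candidate 4. So r9c3=4.
Step 30. [r3c7∈{4}] r3c7's peers cover all but 4. So r3c7=4.
Step 31. [r9c5∈{8}] r9c5 is down to just 8. So r9c5=8.
Step 32. [r6c8∈{1}] r6c8 has the single candidate 1 ⇒ r6c8=1.
Step 33. [r9c1∈{1}] r9c1's peers cover all but 1, so r9c1=1.
Step 34. [r6c9∈{6}] only 6 remains possible at r6c9. So r6c9=6.
Step 35. [r9c2∈{3}] r9c2's peers cover all but 3. So r9c2=3.
Step 36. [r4c4∈{5}] r4c4 is down to just 5. So r4c4=5.
Step 37. [r2c6∈{7}] r2c6's peers cover all but 7 ⇒ r2c6=7.
Step 38. [r5c8∈{8}] r5c8's peers cover all but 8 ⇒ r5c8=8.
Step 39. [r9c7∈{2}] r9c7 has the single candidate 2. So r9c7=2.
Step 40. [r2c1∈{9}] only 9 remains possible at r2c1, so r2c1=9.
Step 41. [r4c5∈{9}] nothing but 9 survives at r4c5. So r4c5=9.

Answer: 8 4 3 9 2 6 7 5 1 / 9 5 2 4 1 7 6 3 8 / 6 7 1 8 3 5 4 9 2 / 4 6 8 5 9 1 3 2 7 / 3 1 5 7 6 2 9 8 4 / 7 2 9 3 4 8 5 1 6 / 2 9 7 1 5 4 8 6 3 / 5 8 6 2 7 3 1 4 9 / 1 3 4 6 8 9 2 7 5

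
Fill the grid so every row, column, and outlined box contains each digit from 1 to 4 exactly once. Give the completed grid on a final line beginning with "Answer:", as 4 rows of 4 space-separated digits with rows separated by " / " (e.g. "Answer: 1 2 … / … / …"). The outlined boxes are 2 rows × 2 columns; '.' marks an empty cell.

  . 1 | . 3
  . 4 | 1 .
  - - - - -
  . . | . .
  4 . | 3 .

Step 1. [r2c4∈{2}] r2c4 has the single candidate 2. So r2c4=2.
Step 2. [r3c3∈{2,4}] r3c3 is the only open cell in col 3 admitting 2. So r3c3=2.
Step 3. [r3c1∈{1,3}] in col 1, 1 fits only at r3c1 ⇒ r3c1=1.
Step 4. [r1c1∈{2}] nothing but 2 survives at r1c1 ⇒ r1c1=2.
Step 5. [r3c2∈{3}] r3c2 has the single candidate 3. So r3c2=3.
Step 6. [r4c2∈{2}] r4c2 is down to just 2, so r4c2=2.
Step 7. [r1c3∈{4}] r1c3 has the single candidate 4, so r1c3=4.
Step 8. [r2c1∈{3}] only 3 remains possible at r2c1. So r2c1=3.
Step 9. [r3c4∈{4}] r3c4 has the single candidate 4, so r3c4=4.
Step 10. [r4c4∈{1}] r4c4 is down to just 1. So r4c4=1.

Answer: 2 1 4 3 / 3 4 1 2 / 1 3 2 4 / 4 2 3 1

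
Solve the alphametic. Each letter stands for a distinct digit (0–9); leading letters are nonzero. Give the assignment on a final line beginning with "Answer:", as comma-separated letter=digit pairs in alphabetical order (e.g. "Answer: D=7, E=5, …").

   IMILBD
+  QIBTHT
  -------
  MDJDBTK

Step 1. [col 1: D + T ≡ K (mod 10)] column 1 (D + T ≡ K (mod 10), carry-in 0) doesn't pin T yet; pick T=8 and continue ⇒ T=8.
Step 2. [M] the sum has 7 digits but both addends have 6; that extra leading digit M is the final carry, namely 1 ⇒ M=1.
Step 3. [col 1: D + T ≡ K (mod 10)] no forcing yet in column 1 (carry-in 0); K=0 is free and consistent — try it, so K=0.
Step 4. [col 1: D + T ≡ K (mod 10)] column 1 reads D+T+carry(0)=K with T=8, K=0; with digits 0,1,8 already taken and all letters distinct, the only value for D is 2 ⇒ D=2.
Step 5. [col 2: B + H ≡ T (mod 10)] B=4 is one option consistent with column 2 (B + H ≡ T (mod 10), carry-in 1) — take it. So B=4.
Step 6. [col 2: B + H ≡ T (mod 10)] column 2 reads B+H+carry(1)=T with B=4, T=8; with digits 0,1,2,4,8 already taken and all letters distinct, the only value for H is 3. So H=3.
Step 7. [col 3: L + T ≡ B (mod 10)] column 3 reads L+T+carry(0)=B with T=8, B=4; with digits 0,1,2,3,4,8 already taken and all letters distinct, the only value for L is 6. So L=6.
Step 8. [col 4: I + B ≡ D (mod 10)] in column 4 we have I+B≡D with carry-in 1; given B=4, D=2 and digits 0,1,2,3,4,6,8 already taken and all letters distinct, that pins I to 7, so I=7.
Step 9. [col 5: M + I ≡ J (mod 10)] in column 5 we have M+I≡J with carry-in 1; given M=1, I=7 and digits 0,1,2,3,4,6,7,8 already taken and all letters distinct, that pins J to 9, so J=9.
Step 10. [col 6: I + Q ≡ D (mod 10)] column 6: given I=7, D=2, carry-in 0, and digits 0,1,2,3,4,6,7,8,9 already taken and all letters distinct, I+Q≡D (mod 10) forces Q=5 ⇒ Q=5.

Answer: B=4, D=2, H=3, I=7, J=9, K=0, L=6, M=1, Q=5, T=8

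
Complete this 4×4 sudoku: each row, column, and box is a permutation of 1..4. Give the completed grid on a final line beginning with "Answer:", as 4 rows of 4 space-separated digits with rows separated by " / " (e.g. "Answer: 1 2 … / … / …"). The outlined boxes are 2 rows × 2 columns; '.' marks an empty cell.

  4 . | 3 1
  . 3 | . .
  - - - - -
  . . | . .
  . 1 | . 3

Step 1. [r4c3∈{2,4}] r4c3 is the only open cell in row 4 admitting 4 ⇒ r4c3=4.
Step 2. [r3c4∈{2}] r3c4 has the single candidate 2, so r3c4=2.
Step 3. [r2c1∈{1,2}] r2c1 is the only open cell in row 2 admitting 1 ⇒ r2c1=1.
Step 4. [r3c2∈{4}] r3c2 has the single candidate 4. So r3c2=4.
Step 5. [r2c4∈{4}] r2c4's peers cover all but 4. So r2c4=4.
Step 6. [r1c2∈{2}] r1c2's peers cover all but 2, so r1c2=2.
Step 7. [r2c3∈{2}] r2c3 has the single candidate 2. So r2c3=2.
Step 8. [r4c1∈{2}] nothing but 2 survives at r4c1 ⇒ r4c1=2.
Step 9. [r3c3∈{1}] r3c3's peers cover all but 1 ⇒ r3c3=1.
Step 10. [r3c1∈{3}] r3c1 is down to just 3, so r3c1=3.

Answer: 4 2 3 1 / 1 3 2 4 / 3 4 1 2 / 2 1 4 3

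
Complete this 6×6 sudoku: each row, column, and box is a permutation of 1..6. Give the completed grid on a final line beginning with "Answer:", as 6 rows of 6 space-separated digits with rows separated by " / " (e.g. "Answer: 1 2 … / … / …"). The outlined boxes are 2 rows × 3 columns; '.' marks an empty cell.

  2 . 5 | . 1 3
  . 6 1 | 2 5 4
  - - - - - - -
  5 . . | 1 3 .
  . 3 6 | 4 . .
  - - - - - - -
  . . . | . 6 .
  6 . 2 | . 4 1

Step 1. [r5c1∈{1,3,4}] r5c1 is the only open cell in col 1 admitting 4 ⇒ r5c1=4.
Step 2. [r5c6∈{2,5}] across row 5, 2 lands solely at r5c6. So r5c6=2.
Step 3. [r6c4∈{3,5}] in row 6, 3 fits only at r6c4. So r6c4=3.
Step 4. [r3c3∈{4}] only 4 remains possible at r3c3, so r3c3=4.
Step 5. [r6c2∈{5}] r6c2 is down to just 5. So r6c2=5.
Step 6. [r4c5∈{2}] r4c5's peers cover all but 2. So r4c5=2.
Step 7. [r3c6∈{6}] r3c6 is down to just 6 ⇒ r3c6=6.
Step 8. [r1c2∈{4}] only 4 remains possible at r1c2 ⇒ r1c2=4.
Step 9. [r5c4∈{5}] r5c4 is down to just 5. So r5c4=5.
Step 10. [r4c6∈{5}] r4c6 is down to just 5 ⇒ r4c6=5.
Step 11. [r5c2∈{1}] r5c2's peers cover all but 1 ⇒ r5c2=1.
Step 12. [r4c1∈{1}] nothing but 1 survives at r4c1 ⇒ r4c1=1.
Step 13. [r2c1∈{3}] nothing but 3 survives at r2c1 ⇒ r2c1=3.
Step 14. [r1c4∈{6}] nothing but 6 survives at r1c4 ⇒ r1c4=6.
Step 15. [r5c3∈{3}] nothing but 3 survives at r5c3 ⇒ r5c3=3.
Step 16. [r3c2∈{2}] r3c2 has the single candidate 2. So r3c2=2.

Answer: 2 4 5 6 1 3 / 3 6 1 2 5 4 / 5 2 4 1 3 6 / 1 3 6 4 2 5 / 4 1 3 5 6 2 / 6 5 2 3 4 1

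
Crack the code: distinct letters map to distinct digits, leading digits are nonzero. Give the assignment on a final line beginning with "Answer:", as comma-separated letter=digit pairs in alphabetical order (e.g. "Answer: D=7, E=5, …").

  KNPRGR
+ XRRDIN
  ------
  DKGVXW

Step 1. [col 1: R + N ≡ W (mod 10)] several values work for R in column 1 (R + N ≡ W (mod 10), carry-in 0); try R=8, so R=8.
Step 2. [col 1: R + N ≡ W (mod 10)] several values work for W in column 1 (R + N ≡ W (mod 10), carry-in 0); try W=4. So W=4.
Step 3. [col 1: R + N ≡ W (mod 10)] from column 1 (R=8, W=4, carry-in 0, digits 4,8 already taken and all letters distinct): N must equal 6 ⇒ N=6.
Step 4. [col 2: G + I ≡ X (mod 10)] several values work for I in column 2 (G + I ≡ X (mod 10), carry-in 1); try I=2 ⇒ I=2.
Step 5. [col 2: G + I ≡ X (mod 10)] X=3 is one option consistent with column 2 (G + I ≡ X (mod 10), carry-in 1) — take it, so X=3.
Step 6. [col 2: G + I ≡ X (mod 10)] column 2: given I=2, X=3, carry-in 1, and digits 2,3,4,6,8 already taken and all letters distinct, G+I≡X (mod 10) forces G=0 ⇒ G=0.
Step 7. [col 3: R + D ≡ V (mod 10)] several values work for D in column 3 (R + D ≡ V (mod 10), carry-in 0); try D=9. So D=9.
Step 8. [col 3: R + D ≡ V (mod 10)] from column 3 (R=8, D=9, carry-in 0, digits 0,2,3,4,6,8,9 already taken and all letters distinct): V must equal 7, so V=7.
Step 9. [col 4: P + R ≡ G (mod 10)] column 4 reads P+R+carry(1)=G with R=8, G=0; with digits 0,2,3,4,6,7,8,9 already taken and all letters distinct, the only value for P is 1, so P=1.
Step 10. [col 5: N + R ≡ K (mod 10)] in column 5 we have N+R≡K with carry-in 1; given N=6, R=8 and digits 0,1,2,3,4,6,7,8,9 already taken and all letters distinct, that pins K to 5. So K=5.

Answer: D=9, G=0, I=2, K=5, N=6, P=1, R=8, V=7, W=4, X=3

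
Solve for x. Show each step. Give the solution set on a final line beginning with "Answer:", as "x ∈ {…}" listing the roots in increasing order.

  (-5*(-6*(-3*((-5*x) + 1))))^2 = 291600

Step 1. [(-5*(-6*(-3*((-5*x) + 1))))^2 = 291600] √ both sides: 291600 ≥ 0 gives two branches. So sqrt: -5*(-6*(-3*((-5*x) + 1))) = 540 or -540.
Step 2. [-5*(-6*(-3*((-5*x) + 1))) = 540 or -540] -5 out front; divide by -5, so div: -6*(-3*((-5*x) + 1)) = -108 or 108.
Step 3. [-6*(-3*((-5*x) + 1)) = -108 or 108] -6·(inner) — divide through by -6. So div: -3*((-5*x) + 1) = 18 or -18.
Step 4. [-3*((-5*x) + 1) = 18 or -18] leading coefficient -3: divide by -3, so div: (-5*x) + 1 = -6 or 6.
Step 5. [(-5*x) + 1 = -6 or 6] 1 comes off first (subtract 1) ⇒ sub: -5*x = -7 or 5.
Step 6. [-5*x = -7 or 5] divide by the outer -5, so div: x = 7/5 or -1.

Answer: x ∈ {-1, 7/5}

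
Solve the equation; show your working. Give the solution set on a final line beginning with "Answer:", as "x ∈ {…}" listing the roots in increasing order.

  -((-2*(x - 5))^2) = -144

Step 1. [-((-2*(x - 5))^2) = -144] flip signs both sides ⇒ neg: (-2*(x - 5))^2 = 144.
Step 2. [(-2*(x - 5))^2 = 144] √ both sides: 144 ≥ 0 gives two branches. So sqrt: -2*(x - 5) = 12 or -12.
Step 3. [-2*(x - 5) = 12 or -12] divide by the outer -2, so div: x - 5 = -6 or 6.
Step 4. [x - 5 = -6 or 6] the outer -5 inverts by adding 5, so sub: x = -1 or 11.

Answer: x ∈ {-1, 11}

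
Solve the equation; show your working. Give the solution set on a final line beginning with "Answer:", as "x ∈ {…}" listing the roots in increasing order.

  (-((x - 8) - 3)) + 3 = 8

Step 1. [(-((x - 8) - 3)) + 3 = 8] the outer +3 inverts by subtracting 3. So sub: -((x - 8) - 3) = 5.
Step 2. [-((x - 8) - 3) = 5] leading − — multiply by −1. So neg: (x - 8) - 3 = -5.
Step 3. [(x - 8) - 3 = -5] add 3: x sits inside (… - 3) ⇒ sub: x - 8 = -2.
Step 4. [x - 8 = -2] -8 is outermost — add 8 both sides. So sub: x = 6.

Answer: x ∈ {6}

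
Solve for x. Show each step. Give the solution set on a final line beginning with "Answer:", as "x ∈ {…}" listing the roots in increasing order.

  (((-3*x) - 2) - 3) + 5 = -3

Step 1. [(((-3*x) - 2) - 3) + 5 = -3] peel the +5: subtract 5 from each side, so sub: ((-3*x) - 2) - 3 = -8.
Step 2. [((-3*x) - 2) - 3 = -8] 3 comes off first (add 3) ⇒ sub: (-3*x) - 2 = -5.
Step 3. [(-3*x) - 2 = -5] add 2: x sits inside (… - 2) ⇒ sub: -3*x = -3.
Step 4. [-3*x = -3] LHS = -3·(…); ÷-3 both sides, so div: x = 1.

Answer: x ∈ {1}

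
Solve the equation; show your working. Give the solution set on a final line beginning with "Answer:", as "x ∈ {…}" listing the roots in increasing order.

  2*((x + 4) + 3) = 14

Step 1. [2*((x + 4) + 3) = 14] 2·(inner) — divide through by 2, so div: (x + 4) + 3 = 7.
Step 2. [(x + 4) + 3 = 7] the outer +3 inverts by subtracting 3 ⇒ sub: x + 4 = 4.
Step 3. [x + 4 = 4] 4 comes off first (subtract 4) ⇒ sub: x = 0.

Answer: x ∈ {0}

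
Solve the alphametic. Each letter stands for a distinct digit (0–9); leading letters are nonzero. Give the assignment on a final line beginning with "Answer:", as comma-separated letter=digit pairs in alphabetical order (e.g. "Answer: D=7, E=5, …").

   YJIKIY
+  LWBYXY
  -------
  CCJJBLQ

Step 1. [col 1: Y + Y ≡ Q (mod 10)] Q=8 is one option consistent with column 1 (Y + Y ≡ Q (mod 10), carry-in 0) — take it. So Q=8.
Step 2. [col 1: Y + Y ≡ Q (mod 10)] several values work for Y in column 1 (Y + Y ≡ Q (mod 10), carry-in 0); try Y=4 ⇒ Y=4.
Step 3. [col 2: I + X ≡ L (mod 10)] no forcing yet in column 2 (carry-in 0); I=2 is free and consistent — try it ⇒ I=2.
Step 4. [col 2: I + X ≡ L (mod 10)] column 2 (I + X ≡ L (mod 10), carry-in 0) doesn't pin L yet; pick L=7 and continue ⇒ L=7.
Step 5. [col 2: I + X ≡ L (mod 10)] column 2: given I=2, L=7, carry-in 0, and digits 2,4,7,8 already taken and all letters distinct, I+X≡L (mod 10) forces X=5 ⇒ X=5.
Step 6. [col 3: K + Y ≡ B (mod 10)] K=9 is one option consistent with column 3 (K + Y ≡ B (mod 10), carry-in 0) — take it, so K=9.
Step 7. [C] the sum has 7 digits but both addends have 6; that extra leading digit C is the final carry, namely 1, so C=1.
Step 8. [col 3: K + Y ≡ B (mod 10)] column 3: given K=9, Y=4, carry-in 0, and digits 1,2,4,5,7,8,9 already taken and all letters distinct, K+Y≡B (mod 10) forces B=3. So B=3.
Step 9. [col 4: I + B ≡ J (mod 10)] column 4 reads I+B+carry(1)=J with I=2, B=3; with digits 1,2,3,4,5,7,8,9 already taken and all letters distinct, the only value for J is 6, so J=6.
Step 10. [col 5: J + W ≡ J (mod 10)] column 5 reads J+W+carry(0)=J with J=6; with digits 1,2,3,4,5,6,7,8,9 already taken and all letters distinct, the only value for W is 0. So W=0.

Answer: B=3, C=1, I=2, J=6, K=9, L=7, Q=8, W=0, X=5, Y=4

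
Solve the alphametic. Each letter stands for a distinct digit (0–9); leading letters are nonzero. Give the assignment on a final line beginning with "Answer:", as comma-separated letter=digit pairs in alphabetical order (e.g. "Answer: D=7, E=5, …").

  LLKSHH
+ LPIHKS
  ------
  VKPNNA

Step 1. [col 1: H + S ≡ A (mod 10)] column 1 (H + S ≡ A (mod 10), carry-in 0) doesn't pin H yet; pick H=2 and continue, so H=2.
Step 2. [col 1: H + S ≡ A (mod 10)] column 1 (H + S ≡ A (mod 10), carry-in 0) doesn't pin S yet; pick S=7 and continue, so S=7.
Step 3. [col 1: H + S ≡ A (mod 10)] in column 1 we have H+S≡A with carry-in 0; given H=2, S=7 and digits 2,7 already taken and all letters distinct, that pins A to 9. So A=9.
Step 4. [col 2: H + K ≡ N (mod 10)] no forcing yet in column 2 (carry-in 0); N=0 is free and consistent — try it ⇒ N=0.
Step 5. [col 2: H + K ≡ N (mod 10)] column 2 reads H+K+carry(0)=N with H=2, N=0; with digits 0,2,7,9 already taken and all letters distinct, the only value for K is 8 ⇒ K=8.
Step 6. [col 4: K + I ≡ P (mod 10)] no forcing yet in column 4 (carry-in 1); I=5 is free and consistent — try it ⇒ I=5.
Step 7. [col 4: K + I ≡ P (mod 10)] from column 4 (K=8, I=5, carry-in 1, digits 0,2,5,7,8,9 already taken and all letters distinct): P must equal 4 ⇒ P=4.
Step 8. [col 5: L + P ≡ K (mod 10)] column 5: given P=4, K=8, carry-in 1, and digits 0,2,4,5,7,8,9 already taken and all letters distinct, L+P≡K (mod 10) forces L=3. So L=3.
Step 9. [col 6: L + L ≡ V (mod 10)] column 6 reads L+L+carry(0)=V with L=3; with digits 0,2,3,4,5,7,8,9 already taken and all letters distinct, the only value for V is 6 ⇒ V=6.

Answer: A=9, H=2, I=5, K=8, L=3, N=0, P=4, S=7, V=6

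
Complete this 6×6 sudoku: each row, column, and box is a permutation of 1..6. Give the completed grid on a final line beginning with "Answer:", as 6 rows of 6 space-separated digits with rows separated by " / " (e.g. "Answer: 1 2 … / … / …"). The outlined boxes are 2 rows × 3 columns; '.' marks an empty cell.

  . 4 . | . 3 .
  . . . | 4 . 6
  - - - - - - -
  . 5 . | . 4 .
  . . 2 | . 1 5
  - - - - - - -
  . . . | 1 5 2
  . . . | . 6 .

Step 1. [r6c4∈{3}] nothing but 3 survives at r6c4, so r6c4=3.
Step 2. [r4c1∈{3,4,6}] row 4 places 4 nowhere but r4c1 ⇒ r4c1=4.
Step 3. [r4c2∈{3,6}] row 4 places 3 nowhere but r4c2. So r4c2=3.
Step 4. [r5c3∈{3,4,6}] row 5 places 4 nowhere but r5c3. So r5c3=4.
Step 5. [r2c5∈{2}] nothing but 2 survives at r2c5. So r2c5=2.
Step 6. [r2c2∈{1}] only 1 remains possible at r2c2. So r2c2=1.
Step 7. [r1c1∈{2,5,6}] r1c1 is the only open cell in row 1 admitting 2, so r1c1=2.
Step 8. [r5c1∈{3,6}] r5c1 is the only open cell in row 5 admitting 3. So r5c1=3.
Step 9. [r2c1∈{5}] nothing but 5 survives at r2c1. So r2c1=5.
Step 10. [r3c1∈{1,6}] col 1 places 6 nowhere but r3c1. So r3c1=6.
Step 11. [r6c3∈{1,5}] row 6 places 5 nowhere but r6c3 ⇒ r6c3=5.
Step 12. [r3c4∈{2}] r3c4 is down to just 2 ⇒ r3c4=2.
Step 13. [r1c4∈{5}] r1c4 has the single candidate 5 ⇒ r1c4=5.
Step 14. [r5c2∈{6}] nothing but 6 survives at r5c2, so r5c2=6.
Step 15. [r3c3∈{1}] nothing but 1 survives at r3c3. So r3c3=1.
Step 16. [r4c4∈{6}] nothing but 6 survives at r4c4 ⇒ r4c4=6.
Step 17. [r6c2∈{2}] only 2 remains possible at r6c2, so r6c2=2.
Step 18. [r6c1∈{1}] r6c1 is down to just 1, so r6c1=1.
Step 19. [r6c6∈{4}] r6c6 has the single candidate 4. So r6c6=4.
Step 20. [r1c6∈{1}] r1c6 has the single candidate 1. So r1c6=1.
Step 21. [r3c6∈{3}] r3c6 has the single candidate 3. So r3c6=3.
Step 22. [r1c3∈{6}] r1c3 is down to just 6, so r1c3=6.
Step 23. [r2c3∈{3}] r2c3 is down to just 3, so r2c3=3.

Answer: 2 4 6 5 3 1 / 5 1 3 4 2 6 / 6 5 1 2 4 3 / 4 3 2 6 1 5 / 3 6 4 1 5 2 / 1 2 5 3 6 4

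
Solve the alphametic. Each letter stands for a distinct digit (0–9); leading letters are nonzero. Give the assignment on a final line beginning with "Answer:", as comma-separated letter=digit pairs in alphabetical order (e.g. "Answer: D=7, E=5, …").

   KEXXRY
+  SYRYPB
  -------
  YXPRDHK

Step 1. [col 1: Y + B ≡ K (mod 10)] several values work for K in column 1 (Y + B ≡ K (mod 10), carry-in 0); try K=7 ⇒ K=7.
Step 2. [col 1: Y + B ≡ K (mod 10)] several values work for Y in column 1 (Y + B ≡ K (mod 10), carry-in 0); try Y=1, so Y=1.
Step 3. [col 1: Y + B ≡ K (mod 10)] from column 1 (Y=1, K=7, carry-in 0, digits 1,7 already taken and all letters distinct): B must equal 6, so B=6.
Step 4. [col 2: R + P ≡ H (mod 10)] no forcing yet in column 2 (carry-in 0); H=4 is free and consistent — try it, so H=4.
Step 5. [col 2: R + P ≡ H (mod 10)] no forcing yet in column 2 (carry-in 0); P=9 is free and consistent — try it ⇒ P=9.
Step 6. [col 2: R + P ≡ H (mod 10)] in column 2 we have R+P≡H with carry-in 0; given P=9, H=4 and digits 1,4,6,7,9 already taken and all letters distinct, that pins R to 5, so R=5.
Step 7. [col 3: X + Y ≡ D (mod 10)] column 3 (X + Y ≡ D (mod 10), carry-in 1) doesn't pin D yet; pick D=2 and continue. So D=2.
Step 8. [col 3: X + Y ≡ D (mod 10)] in column 3 we have X+Y≡D with carry-in 1; given Y=1, D=2 and digits 1,2,4,5,6,7,9 already taken and all letters distinct, that pins X to 0, so X=0.
Step 9. [col 5: E + Y ≡ P (mod 10)] column 5 reads E+Y+carry(0)=P with Y=1, P=9; with digits 0,1,2,4,5,6,7,9 already taken and all letters distinct, the only value for E is 8, so E=8.
Step 10. [col 6: K + S ≡ X (mod 10)] from column 6 (K=7, X=0, carry-in 0, digits 0,1,2,4,5,6,7,8,9 already taken and all letters distinct): S must equal 3, so S=3.

Answer: B=6, D=2, E=8, H=4, K=7, P=9, R=5, S=3, X=0, Y=1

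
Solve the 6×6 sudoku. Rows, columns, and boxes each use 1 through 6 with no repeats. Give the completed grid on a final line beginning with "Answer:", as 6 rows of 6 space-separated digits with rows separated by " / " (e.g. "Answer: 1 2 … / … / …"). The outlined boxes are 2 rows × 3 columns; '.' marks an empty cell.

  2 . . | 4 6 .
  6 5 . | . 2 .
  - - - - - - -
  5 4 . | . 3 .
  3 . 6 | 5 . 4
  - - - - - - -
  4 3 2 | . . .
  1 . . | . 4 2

Step 1. [r3c3∈{1}] nothing but 1 survives at r3c3. So r3c3=1.
Step 2. [r1c6∈{1,3,5}] across row 1, 5 lands solely at r1c6, so r1c6=5.
Step 3. [r2c6∈{1,3}] r2c6 is the only open cell in col 6 admitting 3, so r2c6=3.
Step 4. [r5c6∈{1,6}] in col 6, 1 fits only at r5c6. So r5c6=1.
Step 5. [r5c4∈{6}] only 6 remains possible at r5c4, so r5c4=6.
Step 6. [r4c2∈{2}] only 2 remains possible at r4c2 ⇒ r4c2=2.
Step 7. [r3c4∈{2}] r3c4 has the single candidate 2. So r3c4=2.
Step 8. [r1c3∈{3}] r1c3's peers cover all but 3. So r1c3=3.
Step 9. [r6c2∈{6}] only 6 remains possible at r6c2 ⇒ r6c2=6.
Step 10. [r4c5∈{1}] r4c5 is down to just 1, so r4c5=1.
Step 11. [r3c6∈{6}] nothing but 6 survives at r3c6 ⇒ r3c6=6.
Step 12. [r5c5∈{5}] r5c5 has the single candidate 5, so r5c5=5.
Step 13. [r6c3∈{5}] only 5 remains possible at r6c3 ⇒ r6c3=5.
Step 14. [r2c4∈{1}] nothing but 1 survives at r2c4 ⇒ r2c4=1.
Step 15. [r1c2∈{1}] r1c2 is down to just 1, so r1c2=1.
Step 16. [r2c3∈{4}] r2c3's peers cover all but 4. So r2c3=4.
Step 17. [r6c4∈{3}] r6c4 is down to just 3, so r6c4=3.

Answer: 2 1 3 4 6 5 / 6 5 4 1 2 3 / 5 4 1 2 3 6 / 3 2 6 5 1 4 / 4 3 2 6 5 1 / 1 6 5 3 4 2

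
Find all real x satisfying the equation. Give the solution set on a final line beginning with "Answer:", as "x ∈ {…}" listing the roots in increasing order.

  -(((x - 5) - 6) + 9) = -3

Step 1. [-(((x - 5) - 6) + 9) = -3] leading − — multiply by −1 ⇒ neg: ((x - 5) - 6) + 9 = 3.
Step 2. [((x - 5) - 6) + 9 = 3] 9 comes off first (subtract 9). So sub: (x - 5) - 6 = -6.
Step 3. [(x - 5) - 6 = -6] -6 is outermost — add 6 both sides. So sub: x - 5 = 0.
Step 4. [x - 5 = 0] the outer -5 inverts by adding 5 ⇒ sub: x = 5.

Answer: x ∈ {5}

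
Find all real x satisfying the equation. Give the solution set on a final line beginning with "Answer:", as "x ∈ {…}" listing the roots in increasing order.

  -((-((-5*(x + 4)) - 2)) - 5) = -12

Step 1. [-((-((-5*(x + 4)) - 2)) - 5) = -12] leading − — multiply by −1. So neg: (-((-5*(x + 4)) - 2)) - 5 = 12.
Step 2. [(-((-5*(x + 4)) - 2)) - 5 = 12] the outer -5 inverts by adding 5 ⇒ sub: -((-5*(x + 4)) - 2) = 17.
Step 3. [-((-5*(x + 4)) - 2) = 17] flip signs both sides. So neg: (-5*(x + 4)) - 2 = -17.
Step 4. [(-5*(x + 4)) - 2 = -17] the outer -2 inverts by adding 2, so sub: -5*(x + 4) = -15.
Step 5. [-5*(x + 4) = -15] -5·(inner) — divide through by -5, so div: x + 4 = 3.
Step 6. [x + 4 = 3] 4 comes off first (subtract 4) ⇒ sub: x = -1.

Answer: x ∈ {-1}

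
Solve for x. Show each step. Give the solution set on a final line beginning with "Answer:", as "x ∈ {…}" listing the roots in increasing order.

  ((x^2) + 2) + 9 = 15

Step 1. [((x^2) + 2) + 9 = 15] +9 is outermost — subtract 9 both sides, so sub: (x^2) + 2 = 6.
Step 2. [(x^2) + 2 = 6] the outer +2 inverts by subtracting 2. So sub: x^2 = 4.
Step 3. [x^2 = 4] √ both sides: 4 ≥ 0 gives two branches, so sqrt: x = 2 or -2.

Answer: x ∈ {-2, 2}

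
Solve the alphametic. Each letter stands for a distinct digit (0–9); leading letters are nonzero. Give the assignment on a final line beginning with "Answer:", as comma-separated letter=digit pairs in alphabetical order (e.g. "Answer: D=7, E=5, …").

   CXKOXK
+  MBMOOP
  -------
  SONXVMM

Step 1. [col 1: K + P ≡ M (mod 10)] column 1 (K + P ≡ M (mod 10), carry-in 0) doesn't pin M yet; pick M=7 and continue ⇒ M=7.
Step 2. [col 1: K + P ≡ M (mod 10)] no forcing yet in column 1 (carry-in 0); K=4 is free and consistent — try it. So K=4.
Step 3. [col 1: K + P ≡ M (mod 10)] from column 1 (K=4, M=7, carry-in 0, digits 4,7 already taken and all letters distinct): P must equal 3 ⇒ P=3.
Step 4. [col 2: X + O ≡ M (mod 10)] X=2 is one option consistent with column 2 (X + O ≡ M (mod 10), carry-in 0) — take it, so X=2.
Step 5. [col 2: X + O ≡ M (mod 10)] column 2 reads X+O+carry(0)=M with X=2, M=7; with digits 2,3,4,7 already taken and all letters distinct, the only value for O is 5, so O=5.
Step 6. [S] the sum has 7 digits but both addends have 6; that extra leading digit S is the final carry, namely 1, so S=1.
Step 7. [col 3: O + O ≡ V (mod 10)] in column 3 we have O+O≡V with carry-in 0; given O=5 and digits 1,2,3,4,5,7 already taken and all letters distinct, that pins V to 0 ⇒ V=0.
Step 8. [col 5: X + B ≡ N (mod 10)] from column 5 (X=2, carry-in 1, digits 0,1,2,3,4,5,7 already taken and all letters distinct): N must equal 9 ⇒ N=9.
Step 9. [col 5: X + B ≡ N (mod 10)] from column 5 (X=2, N=9, carry-in 1, digits 0,1,2,3,4,5,7,9 already taken and all letters distinct): B must equal 6 ⇒ B=6.
Step 10. [col 6: C + M ≡ O (mod 10)] from column 6 (M=7, O=5, carry-in 0, digits 0,1,2,3,4,5,6,7,9 already taken and all letters distinct): C must equal 8, so C=8.

Answer: B=6, C=8, K=4, M=7, N=9, O=5, P=3, S=1, V=0, X=2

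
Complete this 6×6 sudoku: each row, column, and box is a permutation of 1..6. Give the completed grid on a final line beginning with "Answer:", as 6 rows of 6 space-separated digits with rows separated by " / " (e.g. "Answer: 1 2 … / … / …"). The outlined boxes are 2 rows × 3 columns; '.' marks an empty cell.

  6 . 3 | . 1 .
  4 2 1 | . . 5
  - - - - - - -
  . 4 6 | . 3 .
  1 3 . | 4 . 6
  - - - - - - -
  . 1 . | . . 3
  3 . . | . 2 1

Step 1. [r4c5∈{5}] r4c5 is down to just 5 ⇒ r4c5=5.
Step 2. [r3c6∈{2}] r3c6 is down to just 2 ⇒ r3c6=2.
Step 3. [r6c3∈{4,5}] 4 has one home in row 6: r6c3, so r6c3=4.
Step 4. [r5c3∈{2,5}] 5 has one home in col 3: r5c3. So r5c3=5.
Step 5. [r5c4∈{6}] r5c4 has the single candidate 6, so r5c4=6.
Step 6. [r3c4∈{1}] r3c4 is down to just 1, so r3c4=1.
Step 7. [r4c3∈{2}] r4c3 is down to just 2. So r4c3=2.
Step 8. [r1c6∈{4}] r1c6 is down to just 4, so r1c6=4.
Step 9. [r2c5∈{6}] r2c5 has the single candidate 6, so r2c5=6.
Step 10. [r6c4∈{5}] nothing but 5 survives at r6c4 ⇒ r6c4=5.
Step 11. [r2c4∈{3}] r2c4 is down to just 3 ⇒ r2c4=3.
Step 12. [r1c4∈{2}] r1c4 is down to just 2. So r1c4=2.
Step 13. [r5c1∈{2}] nothing but 2 survives at r5c1 ⇒ r5c1=2.
Step 14. [r6c2∈{6}] only 6 remains possible at r6c2 ⇒ r6c2=6.
Step 15. [r3c1∈{5}] nothing but 5 survives at r3c1. So r3c1=5.
Step 16. [r1c2∈{5}] r1c2 has the single candidate 5 ⇒ r1c2=5.
Step 17. [r5c5∈{4}] r5c5 is down to just 4. So r5c5=4.

Answer: 6 5 3 2 1 4 / 4 2 1 3 6 5 / 5 4 6 1 3 2 / 1 3 2 4 5 6 / 2 1 5 6 4 3 / 3 6 4 5 2 1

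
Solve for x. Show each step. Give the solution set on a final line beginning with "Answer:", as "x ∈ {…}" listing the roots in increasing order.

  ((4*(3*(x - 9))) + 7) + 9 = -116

Step 1. [((4*(3*(x - 9))) + 7) + 9 = -116] 9 comes off first (subtract 9). So sub: (4*(3*(x - 9))) + 7 = -125.
Step 2. [(4*(3*(x - 9))) + 7 = -125] 7 comes off first (subtract 7) ⇒ sub: 4*(3*(x - 9)) = -132.
Step 3. [4*(3*(x - 9)) = -132] leading coefficient 4: divide by 4, so div: 3*(x - 9) = -33.
Step 4. [3*(x - 9) = -33] 3 out front; divide by 3 ⇒ div: x - 9 = -11.
Step 5. [x - 9 = -11] add 9: x sits inside (… - 9). So sub: x = -2.

Answer: x ∈ {-2}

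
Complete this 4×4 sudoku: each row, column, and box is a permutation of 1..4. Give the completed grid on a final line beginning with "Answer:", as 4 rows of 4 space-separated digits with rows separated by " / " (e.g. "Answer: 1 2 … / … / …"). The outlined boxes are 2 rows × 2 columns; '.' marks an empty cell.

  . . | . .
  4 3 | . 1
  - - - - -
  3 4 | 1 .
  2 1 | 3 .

Step 1. [r2c3∈{2}] r2c3 is down to just 2. So r2c3=2.
Step 2. [r1c4∈{3,4}] across row 1, 3 lands solely at r1c4 ⇒ r1c4=3.
Step 3. [r1c3∈{4}] nothing but 4 survives at r1c3 ⇒ r1c3=4.
Step 4. [r4c4∈{4}] nothing but 4 survives at r4c4. So r4c4=4.
Step 5. [r3c4∈{2}] r3c4's peers cover all but 2 ⇒ r3c4=2.
Step 6. [r1c2∈{2}] r1c2 has the single candidate 2. So r1c2=2.
Step 7. [r1c1∈{1}] nothing but 1 survives at r1c1, so r1c1=1.

Answer: 1 2 4 3 / 4 3 2 1 / 3 4 1 2 / 2 1 3 4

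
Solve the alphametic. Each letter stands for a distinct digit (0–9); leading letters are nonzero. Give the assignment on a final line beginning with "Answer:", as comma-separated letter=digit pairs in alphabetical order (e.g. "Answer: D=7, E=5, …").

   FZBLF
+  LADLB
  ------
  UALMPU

Step 1. [col 1: F + B ≡ U (mod 10)] no forcing yet in column 1 (carry-in 0); F=6 is free and consistent — try it ⇒ F=6.
Step 2. [col 1: F + B ≡ U (mod 10)] no forcing yet in column 1 (carry-in 0); U=1 is free and consistent — try it, so U=1.
Step 3. [col 1: F + B ≡ U (mod 10)] column 1: given F=6, U=1, carry-in 0, and digits 1,6 already taken and all letters distinct, F+B≡U (mod 10) forces B=5 ⇒ B=5.
Step 4. [col 2: L + L ≡ P (mod 10)] no forcing yet in column 2 (carry-in 1); P=9 is free and consistent — try it, so P=9.
Step 5. [col 2: L + L ≡ P (mod 10)] from column 2 (P=9, carry-in 1, digits 1,5,6,9 already taken and all letters distinct): L must equal 4 ⇒ L=4.
Step 6. [col 3: B + D ≡ M (mod 10)] several values work for D in column 3 (B + D ≡ M (mod 10), carry-in 0); try D=7 ⇒ D=7.
Step 7. [col 3: B + D ≡ M (mod 10)] column 3: given B=5, D=7, carry-in 0, and digits 1,4,5,6,7,9 already taken and all letters distinct, B+D≡M (mod 10) forces M=2 ⇒ M=2.
Step 8. [col 4: Z + A ≡ L (mod 10)] several values work for A in column 4 (Z + A ≡ L (mod 10), carry-in 1); try A=0. So A=0.
Step 9. [col 4: Z + A ≡ L (mod 10)] in column 4 we have Z+A≡L with carry-in 1; given A=0, L=4 and digits 0,1,2,4,5,6,7,9 already taken and all letters distinct, that pins Z to 3, so Z=3.

Answer: A=0, B=5, D=7, F=6, L=4, M=2, P=9, U=1, Z=3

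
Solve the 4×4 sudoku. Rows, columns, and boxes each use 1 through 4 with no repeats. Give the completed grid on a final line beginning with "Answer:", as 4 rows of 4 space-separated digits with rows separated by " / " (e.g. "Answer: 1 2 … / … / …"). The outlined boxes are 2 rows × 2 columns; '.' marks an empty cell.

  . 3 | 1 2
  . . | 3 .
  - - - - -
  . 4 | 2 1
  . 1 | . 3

Step 1. [r2c1∈{1,2,4}] in row 2, 1 fits only at r2c1 ⇒ r2c1=1.
Step 2. [r4c3∈{4}] r4c3 is down to just 4. So r4c3=4.
Step 3. [r2c4∈{4}] nothing but 4 survives at r2c4, so r2c4=4.
Step 4. [r4c1∈{2}] only 2 remains possible at r4c1, so r4c1=2.
Step 5. [r3c1∈{3}] only 3 remains possible at r3c1 ⇒ r3c1=3.
Step 6. [r1c1∈{4}] r1c1 is down to just 4 ⇒ r1c1=4.
Step 7. [r2c2∈{2}] r2c2 is down to just 2, so r2c2=2.

Answer: 4 3 1 2 / 1 2 3 4 / 3 4 2 1 / 2 1 4 3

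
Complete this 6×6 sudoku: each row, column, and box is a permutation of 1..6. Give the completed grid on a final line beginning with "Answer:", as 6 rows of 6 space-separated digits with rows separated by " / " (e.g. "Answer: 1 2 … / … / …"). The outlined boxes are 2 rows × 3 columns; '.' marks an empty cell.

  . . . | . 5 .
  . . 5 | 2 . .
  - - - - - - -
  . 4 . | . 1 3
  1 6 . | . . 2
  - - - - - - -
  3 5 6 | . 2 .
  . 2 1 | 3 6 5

Step 1. [r1c3∈{2,3,4}] 4 has one home in col 3: r1c3, so r1c3=4.
Step 2. [r1c2∈{1,3}] in row 1, 3 fits only at r1c2. So r1c2=3.
Step 3. [r1c1∈{2,6}] row 1 places 2 nowhere but r1c1 ⇒ r1c1=2.
Step 4. [r3c4∈{5,6}] row 3 places 6 nowhere but r3c4. So r3c4=6.
Step 5. [r1c4∈{1}] r1c4 is down to just 1. So r1c4=1.
Step 6. [r5c4∈{4}] r5c4's peers cover all but 4. So r5c4=4.
Step 7. [r2c6∈{4,6}] col 6 places 4 nowhere but r2c6. So r2c6=4.
Step 8. [r6c1∈{4}] r6c1 has the single candidate 4. So r6c1=4.
Step 9. [r3c1∈{5}] r3c1's peers cover all but 5, so r3c1=5.
Step 10. [r4c4∈{5}] r4c4's peers cover all but 5 ⇒ r4c4=5.
Step 11. [r1c6∈{6}] only 6 remains possible at r1c6 ⇒ r1c6=6.
Step 12. [r4c5∈{4}] nothing but 4 survives at r4c5. So r4c5=4.
Step 13. [r2c1∈{6}] nothing but 6 survives at r2c1, so r2c1=6.
Step 14. [r4c3∈{3}] r4c3 is down to just 3 ⇒ r4c3=3.
Step 15. [r2c2∈{1}] only 1 remains possible at r2c2 ⇒ r2c2=1.
Step 16. [r3c3∈{2}] only 2 remains possible at r3c3, so r3c3=2.
Step 17. [r5c6∈{1}] r5c6 has the single candidate 1, so r5c6=1.
Step 18. [r2c5∈{3}] r2c5 has the single candidate 3. So r2c5=3.

Answer: 2 3 4 1 5 6 / 6 1 5 2 3 4 / 5 4 2 6 1 3 / 1 6 3 5 4 2 / 3 5 6 4 2 1 / 4 2 1 3 6 5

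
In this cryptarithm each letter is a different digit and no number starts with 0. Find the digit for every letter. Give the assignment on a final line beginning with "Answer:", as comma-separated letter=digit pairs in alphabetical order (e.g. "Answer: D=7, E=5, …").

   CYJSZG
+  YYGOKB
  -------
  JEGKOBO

Step 1. [col 1: G + B ≡ O (mod 10)] O=9 is one option consistent with column 1 (G + B ≡ O (mod 10), carry-in 0) — take it, so O=9.
Step 2. [col 1: G + B ≡ O (mod 10)] G=2 is one option consistent with column 1 (G + B ≡ O (mod 10), carry-in 0) — take it ⇒ G=2.
Step 3. [J] J is the leading digit of a 7-digit sum of two 6-digit numbers; the final carry is exactly 1, so J=1.
Step 4. [col 1: G + B ≡ O (mod 10)] from column 1 (G=2, O=9, carry-in 0, digits 1,2,9 already taken and all letters distinct): B must equal 7. So B=7.
Step 5. [col 2: Z + K ≡ B (mod 10)] several values work for Z in column 2 (Z + K ≡ B (mod 10), carry-in 0); try Z=4, so Z=4.
Step 6. [col 2: Z + K ≡ B (mod 10)] from column 2 (Z=4, B=7, carry-in 0, digits 1,2,4,7,9 already taken and all letters distinct): K must equal 3 ⇒ K=3.
Step 7. [col 3: S + O ≡ O (mod 10)] column 3 reads S+O+carry(0)=O with O=9; with digits 1,2,3,4,7,9 already taken and all letters distinct, the only value for S is 0 ⇒ S=0.
Step 8. [col 5: Y + Y ≡ G (mod 10)] from column 5 (G=2, carry-in 0, digits 0,1,2,3,4,7,9 already taken and all letters distinct): Y must equal 6 ⇒ Y=6.
Step 9. [col 6: C + Y ≡ E (mod 10)] column 6 reads C+Y+carry(1)=E with Y=6; with digits 0,1,2,3,4,6,7,9 already taken and all letters distinct, the only value for C is 8, so C=8.
Step 10. [col 6: C + Y ≡ E (mod 10)] from column 6 (C=8, Y=6, carry-in 1, digits 0,1,2,3,4,6,7,8,9 already taken and all letters distinct): E must equal 5, so E=5.

Answer: B=7, C=8, E=5, G=2, J=1, K=3, O=9, S=0, Y=6, Z=4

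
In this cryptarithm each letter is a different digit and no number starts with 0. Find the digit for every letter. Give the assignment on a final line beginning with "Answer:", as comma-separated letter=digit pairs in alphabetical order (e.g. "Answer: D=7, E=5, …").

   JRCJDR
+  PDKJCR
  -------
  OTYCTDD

Step 1. [col 1: R + R ≡ D (mod 10)] several values work for D in column 1 (R + R ≡ D (mod 10), carry-in 0); try D=8, so D=8.
Step 2. [O] the sum has 7 digits but both addends have 6; that extra leading digit O is the final carry, namely 1. So O=1.
Step 3. [col 1: R + R ≡ D (mod 10)] several values work for R in column 1 (R + R ≡ D (mod 10), carry-in 0); try R=4 ⇒ R=4.
Step 4. [col 2: D + C ≡ D (mod 10)] in column 2 we have D+C≡D with carry-in 0; given D=8 and digits 1,4,8 already taken and all letters distinct, that pins C to 0, so C=0.
Step 5. [col 3: J + J ≡ T (mod 10)] J=6 is one option consistent with column 3 (J + J ≡ T (mod 10), carry-in 0) — take it, so J=6.
Step 6. [col 3: J + J ≡ T (mod 10)] from column 3 (J=6, carry-in 0, digits 0,1,4,6,8 already taken and all letters distinct): T must equal 2. So T=2.
Step 7. [col 4: C + K ≡ C (mod 10)] in column 4 we have C+K≡C with carry-in 1; given C=0 and digits 0,1,2,4,6,8 already taken and all letters distinct, that pins K to 9. So K=9.
Step 8. [col 5: R + D ≡ Y (mod 10)] from column 5 (R=4, D=8, carry-in 1, digits 0,1,2,4,6,8,9 already taken and all letters distinct): Y must equal 3, so Y=3.
Step 9. [col 6: J + P ≡ T (mod 10)] column 6: given J=6, T=2, carry-in 1, and digits 0,1,2,3,4,6,8,9 already taken and all letters distinct, J+P≡T (mod 10) forces P=5, so P=5.

Answer: C=0, D=8, J=6, K=9, O=1, P=5, R=4, T=2, Y=3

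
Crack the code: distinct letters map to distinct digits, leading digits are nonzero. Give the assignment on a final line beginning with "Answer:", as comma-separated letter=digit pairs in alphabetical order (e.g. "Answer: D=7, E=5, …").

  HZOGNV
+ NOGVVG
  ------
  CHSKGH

Step 1. [col 1: V + G ≡ H (mod 10)] H=3 is one option consistent with column 1 (V + G ≡ H (mod 10), carry-in 0) — take it, so H=3.
Step 2. [col 1: V + G ≡ H (mod 10)] G=5 is one option consistent with column 1 (V + G ≡ H (mod 10), carry-in 0) — take it, so G=5.
Step 3. [col 1: V + G ≡ H (mod 10)] from column 1 (G=5, H=3, carry-in 0, digits 3,5 already taken and all letters distinct): V must equal 8 ⇒ V=8.
Step 4. [col 2: N + V ≡ G (mod 10)] column 2 reads N+V+carry(1)=G with V=8, G=5; with digits 3,5,8 already taken and all letters distinct, the only value for N is 6, so N=6.
Step 5. [col 3: G + V ≡ K (mod 10)] column 3: given G=5, V=8, carry-in 1, and digits 3,5,6,8 already taken and all letters distinct, G+V≡K (mod 10) forces K=4. So K=4.
Step 6. [col 4: O + G ≡ S (mod 10)] column 4 reads O+G+carry(1)=S with G=5; with digits 3,4,5,6,8 already taken and all letters distinct, the only value for O is 1 ⇒ O=1.
Step 7. [col 4: O + G ≡ S (mod 10)] column 4 reads O+G+carry(1)=S with O=1, G=5; with digits 1,3,4,5,6,8 already taken and all letters distinct, the only value for S is 7. So S=7.
Step 8. [col 5: Z + O ≡ H (mod 10)] column 5 reads Z+O+carry(0)=H with O=1, H=3; with digits 1,3,4,5,6,7,8 already taken and all letters distinct, the only value for Z is 2 ⇒ Z=2.
Step 9. [col 6: H + N ≡ C (mod 10)] column 6: given H=3, N=6, carry-in 0, and digits 1,2,3,4,5,6,7,8 already taken and all letters distinct, H+N≡C (mod 10) forces C=9. So C=9.

Answer: C=9, G=5, H=3, K=4, N=6, O=1, S=7, V=8, Z=2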